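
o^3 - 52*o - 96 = (o - 8)*(o + 2)*(o + 6)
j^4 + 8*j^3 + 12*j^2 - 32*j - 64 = (j - 2)*(j + 2)*(j + 4)^2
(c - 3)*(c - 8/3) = c^2 - 17*c/3 + 8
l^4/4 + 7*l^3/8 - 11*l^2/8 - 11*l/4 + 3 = (l/4 + 1)*(l - 3/2)*(l - 1)*(l + 2)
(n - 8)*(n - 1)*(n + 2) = n^3 - 7*n^2 - 10*n + 16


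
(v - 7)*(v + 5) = v^2 - 2*v - 35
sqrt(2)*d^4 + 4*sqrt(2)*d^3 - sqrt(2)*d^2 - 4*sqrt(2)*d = d*(d - 1)*(d + 4)*(sqrt(2)*d + sqrt(2))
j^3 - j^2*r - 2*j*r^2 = j*(j - 2*r)*(j + r)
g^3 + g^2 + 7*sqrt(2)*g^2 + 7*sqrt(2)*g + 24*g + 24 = (g + 1)*(g + 3*sqrt(2))*(g + 4*sqrt(2))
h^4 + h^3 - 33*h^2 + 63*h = h*(h - 3)^2*(h + 7)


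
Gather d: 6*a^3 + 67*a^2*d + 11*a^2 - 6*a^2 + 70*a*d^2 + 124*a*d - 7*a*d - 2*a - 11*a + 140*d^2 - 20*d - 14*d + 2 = 6*a^3 + 5*a^2 - 13*a + d^2*(70*a + 140) + d*(67*a^2 + 117*a - 34) + 2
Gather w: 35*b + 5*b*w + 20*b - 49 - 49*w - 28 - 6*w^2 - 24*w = 55*b - 6*w^2 + w*(5*b - 73) - 77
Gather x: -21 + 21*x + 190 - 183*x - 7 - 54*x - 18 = 144 - 216*x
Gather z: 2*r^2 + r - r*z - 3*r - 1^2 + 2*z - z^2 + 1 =2*r^2 - 2*r - z^2 + z*(2 - r)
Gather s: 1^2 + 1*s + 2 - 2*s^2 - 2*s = -2*s^2 - s + 3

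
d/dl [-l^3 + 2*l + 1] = 2 - 3*l^2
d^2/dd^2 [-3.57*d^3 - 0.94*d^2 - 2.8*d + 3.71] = -21.42*d - 1.88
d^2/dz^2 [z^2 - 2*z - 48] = 2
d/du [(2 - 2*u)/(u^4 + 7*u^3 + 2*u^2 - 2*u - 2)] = 2*(3*u^4 + 10*u^3 - 19*u^2 - 4*u + 4)/(u^8 + 14*u^7 + 53*u^6 + 24*u^5 - 28*u^4 - 36*u^3 - 4*u^2 + 8*u + 4)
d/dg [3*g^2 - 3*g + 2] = 6*g - 3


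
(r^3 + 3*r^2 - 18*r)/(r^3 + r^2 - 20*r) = (r^2 + 3*r - 18)/(r^2 + r - 20)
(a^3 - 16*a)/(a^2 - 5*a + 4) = a*(a + 4)/(a - 1)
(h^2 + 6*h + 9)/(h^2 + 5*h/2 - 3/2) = 2*(h + 3)/(2*h - 1)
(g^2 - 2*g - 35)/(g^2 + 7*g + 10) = (g - 7)/(g + 2)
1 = 1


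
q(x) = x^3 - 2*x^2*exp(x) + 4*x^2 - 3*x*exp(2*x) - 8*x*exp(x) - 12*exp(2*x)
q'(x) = -2*x^2*exp(x) + 3*x^2 - 6*x*exp(2*x) - 12*x*exp(x) + 8*x - 27*exp(2*x) - 8*exp(x)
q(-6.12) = -79.46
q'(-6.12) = 63.38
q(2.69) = -4837.45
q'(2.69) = -10125.70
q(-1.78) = 8.18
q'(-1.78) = -4.01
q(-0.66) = 1.06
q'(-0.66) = -10.62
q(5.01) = -620710.03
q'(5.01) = -1299841.17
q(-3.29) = 7.86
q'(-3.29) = 6.51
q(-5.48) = -44.51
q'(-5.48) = 46.24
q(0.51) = -44.01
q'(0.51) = -102.88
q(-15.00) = -2475.00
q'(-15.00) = 555.00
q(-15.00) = -2475.00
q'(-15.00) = 555.00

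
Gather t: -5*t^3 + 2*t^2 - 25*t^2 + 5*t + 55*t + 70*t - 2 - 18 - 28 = -5*t^3 - 23*t^2 + 130*t - 48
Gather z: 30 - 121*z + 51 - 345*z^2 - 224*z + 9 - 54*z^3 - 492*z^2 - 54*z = -54*z^3 - 837*z^2 - 399*z + 90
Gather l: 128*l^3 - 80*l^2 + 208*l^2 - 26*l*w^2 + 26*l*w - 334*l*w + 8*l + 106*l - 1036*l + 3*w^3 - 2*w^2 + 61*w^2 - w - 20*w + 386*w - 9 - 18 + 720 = 128*l^3 + 128*l^2 + l*(-26*w^2 - 308*w - 922) + 3*w^3 + 59*w^2 + 365*w + 693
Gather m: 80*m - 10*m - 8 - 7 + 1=70*m - 14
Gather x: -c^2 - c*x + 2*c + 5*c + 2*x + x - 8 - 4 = -c^2 + 7*c + x*(3 - c) - 12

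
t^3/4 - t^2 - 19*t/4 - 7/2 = (t/4 + 1/4)*(t - 7)*(t + 2)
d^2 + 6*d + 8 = (d + 2)*(d + 4)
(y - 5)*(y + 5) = y^2 - 25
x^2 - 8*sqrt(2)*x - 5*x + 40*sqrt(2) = (x - 5)*(x - 8*sqrt(2))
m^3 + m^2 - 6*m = m*(m - 2)*(m + 3)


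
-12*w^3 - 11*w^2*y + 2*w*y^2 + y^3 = (-3*w + y)*(w + y)*(4*w + y)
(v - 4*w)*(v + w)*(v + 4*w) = v^3 + v^2*w - 16*v*w^2 - 16*w^3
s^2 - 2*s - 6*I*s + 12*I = (s - 2)*(s - 6*I)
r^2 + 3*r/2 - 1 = (r - 1/2)*(r + 2)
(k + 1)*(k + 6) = k^2 + 7*k + 6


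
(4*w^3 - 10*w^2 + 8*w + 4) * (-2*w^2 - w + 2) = -8*w^5 + 16*w^4 + 2*w^3 - 36*w^2 + 12*w + 8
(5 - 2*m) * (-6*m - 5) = 12*m^2 - 20*m - 25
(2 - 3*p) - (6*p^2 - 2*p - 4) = -6*p^2 - p + 6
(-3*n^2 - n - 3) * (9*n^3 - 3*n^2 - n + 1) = -27*n^5 - 21*n^3 + 7*n^2 + 2*n - 3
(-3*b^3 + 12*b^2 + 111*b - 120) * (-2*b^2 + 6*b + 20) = 6*b^5 - 42*b^4 - 210*b^3 + 1146*b^2 + 1500*b - 2400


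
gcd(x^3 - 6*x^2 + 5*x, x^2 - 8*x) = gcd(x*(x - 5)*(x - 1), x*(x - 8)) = x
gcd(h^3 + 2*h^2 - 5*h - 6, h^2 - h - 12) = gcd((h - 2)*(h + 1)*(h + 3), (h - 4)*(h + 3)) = h + 3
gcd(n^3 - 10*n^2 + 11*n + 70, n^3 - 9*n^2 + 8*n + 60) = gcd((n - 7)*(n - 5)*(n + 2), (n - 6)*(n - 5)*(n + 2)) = n^2 - 3*n - 10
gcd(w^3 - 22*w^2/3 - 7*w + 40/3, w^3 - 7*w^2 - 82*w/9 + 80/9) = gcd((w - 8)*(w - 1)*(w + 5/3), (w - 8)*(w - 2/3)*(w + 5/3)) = w^2 - 19*w/3 - 40/3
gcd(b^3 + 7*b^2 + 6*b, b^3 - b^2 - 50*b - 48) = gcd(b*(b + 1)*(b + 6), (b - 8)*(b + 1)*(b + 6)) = b^2 + 7*b + 6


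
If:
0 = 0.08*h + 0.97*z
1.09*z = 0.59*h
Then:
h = 0.00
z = 0.00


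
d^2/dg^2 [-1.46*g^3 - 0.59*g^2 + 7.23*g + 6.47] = -8.76*g - 1.18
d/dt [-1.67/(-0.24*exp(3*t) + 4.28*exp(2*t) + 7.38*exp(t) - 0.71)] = (-1.2024*exp(2*t) + 14.2952*exp(t) + 12.3246)*exp(t)/(0.24*exp(3*t) - 4.28*exp(2*t) - 7.38*exp(t) + 0.71)^2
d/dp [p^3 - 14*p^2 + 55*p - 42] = 3*p^2 - 28*p + 55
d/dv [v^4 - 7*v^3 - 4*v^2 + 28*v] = 4*v^3 - 21*v^2 - 8*v + 28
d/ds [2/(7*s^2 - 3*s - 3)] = 2*(3 - 14*s)/(-7*s^2 + 3*s + 3)^2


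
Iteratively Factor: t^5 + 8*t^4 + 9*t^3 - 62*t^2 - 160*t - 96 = (t + 2)*(t^4 + 6*t^3 - 3*t^2 - 56*t - 48) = (t + 2)*(t + 4)*(t^3 + 2*t^2 - 11*t - 12) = (t - 3)*(t + 2)*(t + 4)*(t^2 + 5*t + 4) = (t - 3)*(t + 1)*(t + 2)*(t + 4)*(t + 4)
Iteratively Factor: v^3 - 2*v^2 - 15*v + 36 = (v + 4)*(v^2 - 6*v + 9) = (v - 3)*(v + 4)*(v - 3)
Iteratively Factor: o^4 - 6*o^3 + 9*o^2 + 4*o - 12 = (o - 2)*(o^3 - 4*o^2 + o + 6) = (o - 3)*(o - 2)*(o^2 - o - 2) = (o - 3)*(o - 2)*(o + 1)*(o - 2)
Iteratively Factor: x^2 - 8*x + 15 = (x - 3)*(x - 5)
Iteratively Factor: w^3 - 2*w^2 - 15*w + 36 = (w - 3)*(w^2 + w - 12) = (w - 3)*(w + 4)*(w - 3)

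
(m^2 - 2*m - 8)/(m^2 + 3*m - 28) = (m + 2)/(m + 7)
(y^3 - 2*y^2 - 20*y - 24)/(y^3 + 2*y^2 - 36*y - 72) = (y + 2)/(y + 6)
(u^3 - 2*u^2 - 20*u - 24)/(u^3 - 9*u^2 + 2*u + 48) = (u^2 - 4*u - 12)/(u^2 - 11*u + 24)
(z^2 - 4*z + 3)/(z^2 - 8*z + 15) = (z - 1)/(z - 5)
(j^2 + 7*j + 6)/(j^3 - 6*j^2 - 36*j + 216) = (j + 1)/(j^2 - 12*j + 36)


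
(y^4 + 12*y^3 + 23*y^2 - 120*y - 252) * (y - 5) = y^5 + 7*y^4 - 37*y^3 - 235*y^2 + 348*y + 1260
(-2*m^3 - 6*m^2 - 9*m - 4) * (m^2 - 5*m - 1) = -2*m^5 + 4*m^4 + 23*m^3 + 47*m^2 + 29*m + 4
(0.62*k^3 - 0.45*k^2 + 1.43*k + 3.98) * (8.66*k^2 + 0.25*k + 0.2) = 5.3692*k^5 - 3.742*k^4 + 12.3953*k^3 + 34.7343*k^2 + 1.281*k + 0.796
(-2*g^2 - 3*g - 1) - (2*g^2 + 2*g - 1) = -4*g^2 - 5*g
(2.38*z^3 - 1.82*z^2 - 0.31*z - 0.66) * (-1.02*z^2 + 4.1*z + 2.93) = -2.4276*z^5 + 11.6144*z^4 - 0.1724*z^3 - 5.9304*z^2 - 3.6143*z - 1.9338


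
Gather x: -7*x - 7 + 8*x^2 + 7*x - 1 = 8*x^2 - 8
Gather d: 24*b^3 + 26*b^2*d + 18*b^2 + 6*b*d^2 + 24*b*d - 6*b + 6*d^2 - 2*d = 24*b^3 + 18*b^2 - 6*b + d^2*(6*b + 6) + d*(26*b^2 + 24*b - 2)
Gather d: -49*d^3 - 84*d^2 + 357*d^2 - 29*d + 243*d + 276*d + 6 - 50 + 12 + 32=-49*d^3 + 273*d^2 + 490*d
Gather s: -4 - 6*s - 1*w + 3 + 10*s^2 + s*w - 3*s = 10*s^2 + s*(w - 9) - w - 1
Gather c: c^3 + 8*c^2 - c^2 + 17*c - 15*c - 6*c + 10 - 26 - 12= c^3 + 7*c^2 - 4*c - 28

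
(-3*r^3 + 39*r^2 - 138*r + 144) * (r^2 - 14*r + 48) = -3*r^5 + 81*r^4 - 828*r^3 + 3948*r^2 - 8640*r + 6912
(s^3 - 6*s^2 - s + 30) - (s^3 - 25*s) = -6*s^2 + 24*s + 30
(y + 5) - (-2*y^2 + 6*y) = 2*y^2 - 5*y + 5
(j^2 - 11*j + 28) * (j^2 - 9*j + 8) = j^4 - 20*j^3 + 135*j^2 - 340*j + 224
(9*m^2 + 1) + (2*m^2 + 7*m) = 11*m^2 + 7*m + 1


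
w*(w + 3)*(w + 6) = w^3 + 9*w^2 + 18*w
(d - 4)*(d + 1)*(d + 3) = d^3 - 13*d - 12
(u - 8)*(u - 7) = u^2 - 15*u + 56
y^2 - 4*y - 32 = (y - 8)*(y + 4)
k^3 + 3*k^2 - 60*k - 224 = (k - 8)*(k + 4)*(k + 7)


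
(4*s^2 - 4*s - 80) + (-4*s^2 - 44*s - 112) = -48*s - 192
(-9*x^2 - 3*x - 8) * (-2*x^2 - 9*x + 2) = 18*x^4 + 87*x^3 + 25*x^2 + 66*x - 16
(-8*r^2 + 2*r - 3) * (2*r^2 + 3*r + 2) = -16*r^4 - 20*r^3 - 16*r^2 - 5*r - 6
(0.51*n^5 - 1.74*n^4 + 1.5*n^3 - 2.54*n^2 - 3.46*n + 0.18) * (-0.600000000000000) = -0.306*n^5 + 1.044*n^4 - 0.9*n^3 + 1.524*n^2 + 2.076*n - 0.108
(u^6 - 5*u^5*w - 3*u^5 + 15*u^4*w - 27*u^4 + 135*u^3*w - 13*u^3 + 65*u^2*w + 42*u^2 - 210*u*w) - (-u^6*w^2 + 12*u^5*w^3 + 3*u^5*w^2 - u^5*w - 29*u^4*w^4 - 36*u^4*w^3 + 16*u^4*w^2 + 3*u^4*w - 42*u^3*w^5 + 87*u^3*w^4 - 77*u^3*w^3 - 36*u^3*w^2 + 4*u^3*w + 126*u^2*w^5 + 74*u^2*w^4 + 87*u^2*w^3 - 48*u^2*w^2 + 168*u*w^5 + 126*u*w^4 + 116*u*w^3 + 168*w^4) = u^6*w^2 + u^6 - 12*u^5*w^3 - 3*u^5*w^2 - 4*u^5*w - 3*u^5 + 29*u^4*w^4 + 36*u^4*w^3 - 16*u^4*w^2 + 12*u^4*w - 27*u^4 + 42*u^3*w^5 - 87*u^3*w^4 + 77*u^3*w^3 + 36*u^3*w^2 + 131*u^3*w - 13*u^3 - 126*u^2*w^5 - 74*u^2*w^4 - 87*u^2*w^3 + 48*u^2*w^2 + 65*u^2*w + 42*u^2 - 168*u*w^5 - 126*u*w^4 - 116*u*w^3 - 210*u*w - 168*w^4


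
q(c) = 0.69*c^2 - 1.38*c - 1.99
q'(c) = 1.38*c - 1.38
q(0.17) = -2.20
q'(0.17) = -1.15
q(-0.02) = -1.96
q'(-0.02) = -1.41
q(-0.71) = -0.66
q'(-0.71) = -2.36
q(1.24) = -2.64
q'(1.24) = 0.33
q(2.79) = -0.47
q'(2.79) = 2.47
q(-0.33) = -1.46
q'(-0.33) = -1.84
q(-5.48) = 26.29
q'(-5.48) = -8.94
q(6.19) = 15.91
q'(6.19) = 7.16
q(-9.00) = 66.32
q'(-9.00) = -13.80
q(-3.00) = 8.36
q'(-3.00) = -5.52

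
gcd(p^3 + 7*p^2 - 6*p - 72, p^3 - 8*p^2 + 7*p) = 1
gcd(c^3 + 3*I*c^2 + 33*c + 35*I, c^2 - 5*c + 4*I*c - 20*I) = 1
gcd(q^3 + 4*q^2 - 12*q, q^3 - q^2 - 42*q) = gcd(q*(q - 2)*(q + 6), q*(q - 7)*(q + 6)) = q^2 + 6*q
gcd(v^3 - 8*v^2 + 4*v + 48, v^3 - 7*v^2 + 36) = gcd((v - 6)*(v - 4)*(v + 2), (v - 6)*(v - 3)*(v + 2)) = v^2 - 4*v - 12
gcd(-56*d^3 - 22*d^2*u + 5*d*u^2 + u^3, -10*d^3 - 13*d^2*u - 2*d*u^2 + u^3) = 2*d + u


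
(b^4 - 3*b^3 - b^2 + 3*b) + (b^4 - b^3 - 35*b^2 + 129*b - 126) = 2*b^4 - 4*b^3 - 36*b^2 + 132*b - 126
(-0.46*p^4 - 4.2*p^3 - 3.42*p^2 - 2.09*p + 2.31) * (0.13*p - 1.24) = -0.0598*p^5 + 0.0244*p^4 + 4.7634*p^3 + 3.9691*p^2 + 2.8919*p - 2.8644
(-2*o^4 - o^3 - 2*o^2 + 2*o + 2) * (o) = -2*o^5 - o^4 - 2*o^3 + 2*o^2 + 2*o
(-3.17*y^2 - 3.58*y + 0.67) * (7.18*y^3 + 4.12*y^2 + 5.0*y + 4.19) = -22.7606*y^5 - 38.7648*y^4 - 25.789*y^3 - 28.4219*y^2 - 11.6502*y + 2.8073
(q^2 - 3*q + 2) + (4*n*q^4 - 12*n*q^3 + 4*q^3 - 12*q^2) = 4*n*q^4 - 12*n*q^3 + 4*q^3 - 11*q^2 - 3*q + 2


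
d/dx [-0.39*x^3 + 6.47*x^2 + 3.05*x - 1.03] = -1.17*x^2 + 12.94*x + 3.05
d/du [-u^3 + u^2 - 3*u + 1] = -3*u^2 + 2*u - 3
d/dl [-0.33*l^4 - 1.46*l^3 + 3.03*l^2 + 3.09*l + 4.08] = -1.32*l^3 - 4.38*l^2 + 6.06*l + 3.09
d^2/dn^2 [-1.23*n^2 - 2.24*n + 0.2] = -2.46000000000000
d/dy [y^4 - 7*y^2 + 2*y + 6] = 4*y^3 - 14*y + 2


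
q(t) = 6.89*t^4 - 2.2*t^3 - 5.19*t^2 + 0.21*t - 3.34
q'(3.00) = 653.79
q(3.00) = 449.27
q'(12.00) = 46548.93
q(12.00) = 138321.26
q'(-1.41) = -75.53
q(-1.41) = 19.45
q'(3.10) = 725.65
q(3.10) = 518.20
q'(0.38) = -3.18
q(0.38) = -3.99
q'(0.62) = -2.19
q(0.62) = -4.71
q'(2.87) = 567.57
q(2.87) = 369.97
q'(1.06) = 14.62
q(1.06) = -2.87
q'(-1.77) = -154.92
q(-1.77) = 59.85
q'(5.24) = 3729.87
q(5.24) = 4733.23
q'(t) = 27.56*t^3 - 6.6*t^2 - 10.38*t + 0.21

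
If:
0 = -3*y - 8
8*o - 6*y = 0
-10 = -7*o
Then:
No Solution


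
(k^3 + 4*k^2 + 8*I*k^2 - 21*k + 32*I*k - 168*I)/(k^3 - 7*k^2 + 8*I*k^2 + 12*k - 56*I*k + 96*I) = (k + 7)/(k - 4)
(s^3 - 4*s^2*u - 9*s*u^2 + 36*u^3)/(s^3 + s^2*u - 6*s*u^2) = (s^2 - 7*s*u + 12*u^2)/(s*(s - 2*u))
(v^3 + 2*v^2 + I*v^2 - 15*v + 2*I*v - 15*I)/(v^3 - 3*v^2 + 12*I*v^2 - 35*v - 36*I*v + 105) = (v^2 + v*(5 + I) + 5*I)/(v^2 + 12*I*v - 35)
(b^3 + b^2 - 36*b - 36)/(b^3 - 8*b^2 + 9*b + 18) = (b + 6)/(b - 3)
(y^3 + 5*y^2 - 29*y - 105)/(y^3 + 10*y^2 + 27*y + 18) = (y^2 + 2*y - 35)/(y^2 + 7*y + 6)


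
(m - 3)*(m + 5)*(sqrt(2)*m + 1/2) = sqrt(2)*m^3 + m^2/2 + 2*sqrt(2)*m^2 - 15*sqrt(2)*m + m - 15/2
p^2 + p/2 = p*(p + 1/2)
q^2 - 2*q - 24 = (q - 6)*(q + 4)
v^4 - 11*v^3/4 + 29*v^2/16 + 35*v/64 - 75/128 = (v - 5/4)^2*(v - 3/4)*(v + 1/2)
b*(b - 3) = b^2 - 3*b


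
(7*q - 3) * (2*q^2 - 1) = 14*q^3 - 6*q^2 - 7*q + 3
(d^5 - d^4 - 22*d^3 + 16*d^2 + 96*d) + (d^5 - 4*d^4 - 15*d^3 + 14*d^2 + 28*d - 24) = 2*d^5 - 5*d^4 - 37*d^3 + 30*d^2 + 124*d - 24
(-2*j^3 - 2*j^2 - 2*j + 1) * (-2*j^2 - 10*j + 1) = 4*j^5 + 24*j^4 + 22*j^3 + 16*j^2 - 12*j + 1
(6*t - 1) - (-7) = 6*t + 6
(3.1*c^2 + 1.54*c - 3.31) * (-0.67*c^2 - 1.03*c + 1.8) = -2.077*c^4 - 4.2248*c^3 + 6.2115*c^2 + 6.1813*c - 5.958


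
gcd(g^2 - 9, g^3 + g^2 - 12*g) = g - 3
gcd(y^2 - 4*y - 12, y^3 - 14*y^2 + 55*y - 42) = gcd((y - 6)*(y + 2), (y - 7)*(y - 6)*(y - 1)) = y - 6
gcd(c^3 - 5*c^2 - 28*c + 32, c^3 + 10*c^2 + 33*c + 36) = c + 4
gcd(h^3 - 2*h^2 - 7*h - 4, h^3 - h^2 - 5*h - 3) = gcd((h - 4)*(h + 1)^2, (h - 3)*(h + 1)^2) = h^2 + 2*h + 1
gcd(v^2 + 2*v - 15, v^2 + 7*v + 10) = v + 5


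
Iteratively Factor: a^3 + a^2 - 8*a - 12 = (a + 2)*(a^2 - a - 6) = (a + 2)^2*(a - 3)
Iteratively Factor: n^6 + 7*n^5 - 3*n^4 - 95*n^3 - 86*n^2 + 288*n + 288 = (n + 3)*(n^5 + 4*n^4 - 15*n^3 - 50*n^2 + 64*n + 96) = (n + 1)*(n + 3)*(n^4 + 3*n^3 - 18*n^2 - 32*n + 96) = (n - 3)*(n + 1)*(n + 3)*(n^3 + 6*n^2 - 32) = (n - 3)*(n + 1)*(n + 3)*(n + 4)*(n^2 + 2*n - 8) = (n - 3)*(n + 1)*(n + 3)*(n + 4)^2*(n - 2)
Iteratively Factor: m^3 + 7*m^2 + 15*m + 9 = (m + 3)*(m^2 + 4*m + 3) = (m + 1)*(m + 3)*(m + 3)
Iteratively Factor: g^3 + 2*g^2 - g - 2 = (g - 1)*(g^2 + 3*g + 2) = (g - 1)*(g + 1)*(g + 2)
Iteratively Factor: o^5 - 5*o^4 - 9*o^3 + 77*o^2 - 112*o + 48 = (o - 4)*(o^4 - o^3 - 13*o^2 + 25*o - 12) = (o - 4)*(o - 1)*(o^3 - 13*o + 12) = (o - 4)*(o - 1)*(o + 4)*(o^2 - 4*o + 3) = (o - 4)*(o - 3)*(o - 1)*(o + 4)*(o - 1)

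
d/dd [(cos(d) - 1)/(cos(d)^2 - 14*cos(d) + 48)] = (cos(d)^2 - 2*cos(d) - 34)*sin(d)/(cos(d)^2 - 14*cos(d) + 48)^2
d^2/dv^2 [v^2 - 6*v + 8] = 2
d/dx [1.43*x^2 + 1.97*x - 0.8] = 2.86*x + 1.97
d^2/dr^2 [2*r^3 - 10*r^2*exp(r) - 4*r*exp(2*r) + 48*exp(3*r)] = -10*r^2*exp(r) - 16*r*exp(2*r) - 40*r*exp(r) + 12*r + 432*exp(3*r) - 16*exp(2*r) - 20*exp(r)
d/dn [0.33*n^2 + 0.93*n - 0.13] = 0.66*n + 0.93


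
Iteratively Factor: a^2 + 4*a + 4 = (a + 2)*(a + 2)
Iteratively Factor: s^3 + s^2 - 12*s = (s - 3)*(s^2 + 4*s) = (s - 3)*(s + 4)*(s)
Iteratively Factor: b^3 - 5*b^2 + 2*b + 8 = (b - 4)*(b^2 - b - 2) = (b - 4)*(b - 2)*(b + 1)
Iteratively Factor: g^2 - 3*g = (g)*(g - 3)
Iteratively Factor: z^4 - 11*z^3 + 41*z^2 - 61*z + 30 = (z - 5)*(z^3 - 6*z^2 + 11*z - 6) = (z - 5)*(z - 2)*(z^2 - 4*z + 3) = (z - 5)*(z - 3)*(z - 2)*(z - 1)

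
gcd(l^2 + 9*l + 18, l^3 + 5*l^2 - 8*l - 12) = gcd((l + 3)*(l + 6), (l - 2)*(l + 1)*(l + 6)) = l + 6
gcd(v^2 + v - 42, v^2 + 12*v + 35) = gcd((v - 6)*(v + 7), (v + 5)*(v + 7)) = v + 7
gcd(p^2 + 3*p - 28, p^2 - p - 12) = p - 4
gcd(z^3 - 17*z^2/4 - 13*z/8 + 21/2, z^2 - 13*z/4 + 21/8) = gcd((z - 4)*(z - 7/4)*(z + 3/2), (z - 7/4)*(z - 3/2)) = z - 7/4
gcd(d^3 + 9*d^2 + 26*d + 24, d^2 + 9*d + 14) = d + 2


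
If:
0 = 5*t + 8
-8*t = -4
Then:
No Solution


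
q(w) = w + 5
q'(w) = 1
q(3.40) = 8.40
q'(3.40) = 1.00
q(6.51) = 11.51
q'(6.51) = 1.00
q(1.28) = 6.28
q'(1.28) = 1.00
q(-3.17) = 1.83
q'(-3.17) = 1.00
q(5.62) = 10.62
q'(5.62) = 1.00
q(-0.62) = 4.38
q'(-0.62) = 1.00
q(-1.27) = 3.73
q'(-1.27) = 1.00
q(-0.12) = 4.88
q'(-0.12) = 1.00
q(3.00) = 8.00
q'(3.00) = 1.00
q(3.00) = 8.00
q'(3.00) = 1.00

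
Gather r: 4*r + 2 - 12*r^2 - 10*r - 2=-12*r^2 - 6*r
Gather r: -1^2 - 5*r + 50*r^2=50*r^2 - 5*r - 1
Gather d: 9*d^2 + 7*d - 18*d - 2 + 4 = 9*d^2 - 11*d + 2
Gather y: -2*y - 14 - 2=-2*y - 16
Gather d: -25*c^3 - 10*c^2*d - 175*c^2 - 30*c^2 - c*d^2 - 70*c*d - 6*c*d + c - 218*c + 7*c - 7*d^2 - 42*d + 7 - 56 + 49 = -25*c^3 - 205*c^2 - 210*c + d^2*(-c - 7) + d*(-10*c^2 - 76*c - 42)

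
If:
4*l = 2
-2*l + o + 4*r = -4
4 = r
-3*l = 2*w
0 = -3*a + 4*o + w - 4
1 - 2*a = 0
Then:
No Solution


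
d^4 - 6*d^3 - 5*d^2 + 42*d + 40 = (d - 5)*(d - 4)*(d + 1)*(d + 2)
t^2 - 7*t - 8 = (t - 8)*(t + 1)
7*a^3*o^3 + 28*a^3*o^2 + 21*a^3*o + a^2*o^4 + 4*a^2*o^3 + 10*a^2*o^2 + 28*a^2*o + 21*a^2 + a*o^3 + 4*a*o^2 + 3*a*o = (7*a + o)*(o + 3)*(a*o + 1)*(a*o + a)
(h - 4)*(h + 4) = h^2 - 16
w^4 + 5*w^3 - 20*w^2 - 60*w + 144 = (w - 3)*(w - 2)*(w + 4)*(w + 6)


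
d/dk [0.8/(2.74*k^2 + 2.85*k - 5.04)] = (-4.384*k - 2.28)/(2.74*k^2 + 2.85*k - 5.04)^2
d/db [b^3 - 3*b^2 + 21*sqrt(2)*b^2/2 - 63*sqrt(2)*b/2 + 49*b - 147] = 3*b^2 - 6*b + 21*sqrt(2)*b - 63*sqrt(2)/2 + 49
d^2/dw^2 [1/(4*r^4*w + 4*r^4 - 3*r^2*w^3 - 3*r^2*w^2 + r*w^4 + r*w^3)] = 2*(3*(3*r*w + r - 2*w^2 - w)*(4*r^3*w + 4*r^3 - 3*r*w^3 - 3*r*w^2 + w^4 + w^3) + (4*r^3 - 9*r*w^2 - 6*r*w + 4*w^3 + 3*w^2)^2)/(r*(4*r^3*w + 4*r^3 - 3*r*w^3 - 3*r*w^2 + w^4 + w^3)^3)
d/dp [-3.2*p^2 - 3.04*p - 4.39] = -6.4*p - 3.04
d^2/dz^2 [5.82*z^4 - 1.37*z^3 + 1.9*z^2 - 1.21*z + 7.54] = 69.84*z^2 - 8.22*z + 3.8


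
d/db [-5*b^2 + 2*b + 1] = 2 - 10*b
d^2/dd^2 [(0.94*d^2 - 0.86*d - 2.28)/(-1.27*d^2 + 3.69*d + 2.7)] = (-1.77635683940025e-15*d^4 - 6.036056*d^3 + 2.724912*d^2 - 46.414944*d + 46.884096)/(2.048383*d^6 - 17.854803*d^5 + 38.812851*d^4 + 25.674651*d^3 - 82.51551*d^2 - 80.7003*d - 19.683)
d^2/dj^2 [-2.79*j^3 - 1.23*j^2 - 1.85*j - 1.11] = -16.74*j - 2.46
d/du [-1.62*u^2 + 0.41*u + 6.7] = 0.41 - 3.24*u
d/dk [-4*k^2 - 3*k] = -8*k - 3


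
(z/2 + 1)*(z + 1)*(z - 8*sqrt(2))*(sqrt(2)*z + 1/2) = sqrt(2)*z^4/2 - 31*z^3/4 + 3*sqrt(2)*z^3/2 - 93*z^2/4 - sqrt(2)*z^2 - 31*z/2 - 6*sqrt(2)*z - 4*sqrt(2)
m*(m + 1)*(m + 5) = m^3 + 6*m^2 + 5*m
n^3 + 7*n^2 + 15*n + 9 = (n + 1)*(n + 3)^2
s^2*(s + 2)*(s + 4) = s^4 + 6*s^3 + 8*s^2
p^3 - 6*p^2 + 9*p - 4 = (p - 4)*(p - 1)^2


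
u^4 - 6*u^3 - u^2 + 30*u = u*(u - 5)*(u - 3)*(u + 2)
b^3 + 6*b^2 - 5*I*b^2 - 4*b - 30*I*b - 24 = (b + 6)*(b - 4*I)*(b - I)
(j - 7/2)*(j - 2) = j^2 - 11*j/2 + 7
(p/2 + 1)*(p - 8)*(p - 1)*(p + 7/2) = p^4/2 - 7*p^3/4 - 69*p^2/4 - 19*p/2 + 28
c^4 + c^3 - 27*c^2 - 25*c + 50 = (c - 5)*(c - 1)*(c + 2)*(c + 5)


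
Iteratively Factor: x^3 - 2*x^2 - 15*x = (x + 3)*(x^2 - 5*x) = (x - 5)*(x + 3)*(x)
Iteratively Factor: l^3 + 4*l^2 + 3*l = (l + 3)*(l^2 + l) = (l + 1)*(l + 3)*(l)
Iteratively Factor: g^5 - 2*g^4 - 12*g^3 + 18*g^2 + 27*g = (g - 3)*(g^4 + g^3 - 9*g^2 - 9*g) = g*(g - 3)*(g^3 + g^2 - 9*g - 9) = g*(g - 3)*(g + 3)*(g^2 - 2*g - 3) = g*(g - 3)*(g + 1)*(g + 3)*(g - 3)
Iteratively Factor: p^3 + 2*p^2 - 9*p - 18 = (p + 3)*(p^2 - p - 6) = (p - 3)*(p + 3)*(p + 2)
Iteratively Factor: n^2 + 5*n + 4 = (n + 4)*(n + 1)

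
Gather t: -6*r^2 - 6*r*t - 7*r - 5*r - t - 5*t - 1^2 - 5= -6*r^2 - 12*r + t*(-6*r - 6) - 6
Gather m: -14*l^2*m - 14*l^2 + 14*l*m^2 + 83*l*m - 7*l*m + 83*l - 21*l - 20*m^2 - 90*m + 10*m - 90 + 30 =-14*l^2 + 62*l + m^2*(14*l - 20) + m*(-14*l^2 + 76*l - 80) - 60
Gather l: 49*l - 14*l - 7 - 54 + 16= 35*l - 45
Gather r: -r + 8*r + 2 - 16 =7*r - 14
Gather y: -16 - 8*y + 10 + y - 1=-7*y - 7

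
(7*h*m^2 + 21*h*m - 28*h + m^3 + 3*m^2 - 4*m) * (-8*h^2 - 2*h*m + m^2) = -56*h^3*m^2 - 168*h^3*m + 224*h^3 - 22*h^2*m^3 - 66*h^2*m^2 + 88*h^2*m + 5*h*m^4 + 15*h*m^3 - 20*h*m^2 + m^5 + 3*m^4 - 4*m^3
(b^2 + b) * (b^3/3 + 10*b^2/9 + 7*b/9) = b^5/3 + 13*b^4/9 + 17*b^3/9 + 7*b^2/9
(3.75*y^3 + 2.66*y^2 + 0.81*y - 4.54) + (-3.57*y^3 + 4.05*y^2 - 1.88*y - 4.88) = 0.18*y^3 + 6.71*y^2 - 1.07*y - 9.42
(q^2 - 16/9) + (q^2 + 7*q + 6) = 2*q^2 + 7*q + 38/9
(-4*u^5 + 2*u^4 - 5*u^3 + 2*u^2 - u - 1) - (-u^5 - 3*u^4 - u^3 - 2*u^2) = -3*u^5 + 5*u^4 - 4*u^3 + 4*u^2 - u - 1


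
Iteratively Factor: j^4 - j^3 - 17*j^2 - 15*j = (j + 1)*(j^3 - 2*j^2 - 15*j) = (j - 5)*(j + 1)*(j^2 + 3*j) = (j - 5)*(j + 1)*(j + 3)*(j)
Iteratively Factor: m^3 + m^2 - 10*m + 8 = (m - 1)*(m^2 + 2*m - 8) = (m - 2)*(m - 1)*(m + 4)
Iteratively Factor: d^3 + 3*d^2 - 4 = (d + 2)*(d^2 + d - 2) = (d - 1)*(d + 2)*(d + 2)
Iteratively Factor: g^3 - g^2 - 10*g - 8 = (g + 1)*(g^2 - 2*g - 8) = (g - 4)*(g + 1)*(g + 2)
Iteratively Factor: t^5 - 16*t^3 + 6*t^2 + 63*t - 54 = (t - 3)*(t^4 + 3*t^3 - 7*t^2 - 15*t + 18) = (t - 3)*(t - 2)*(t^3 + 5*t^2 + 3*t - 9) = (t - 3)*(t - 2)*(t - 1)*(t^2 + 6*t + 9) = (t - 3)*(t - 2)*(t - 1)*(t + 3)*(t + 3)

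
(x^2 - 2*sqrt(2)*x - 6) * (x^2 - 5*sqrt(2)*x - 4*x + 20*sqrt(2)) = x^4 - 7*sqrt(2)*x^3 - 4*x^3 + 14*x^2 + 28*sqrt(2)*x^2 - 56*x + 30*sqrt(2)*x - 120*sqrt(2)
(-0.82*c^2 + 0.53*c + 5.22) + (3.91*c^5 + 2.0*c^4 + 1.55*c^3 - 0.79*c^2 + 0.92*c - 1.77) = 3.91*c^5 + 2.0*c^4 + 1.55*c^3 - 1.61*c^2 + 1.45*c + 3.45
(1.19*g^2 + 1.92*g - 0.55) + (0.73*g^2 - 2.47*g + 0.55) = 1.92*g^2 - 0.55*g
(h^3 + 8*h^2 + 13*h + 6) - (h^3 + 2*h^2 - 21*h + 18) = 6*h^2 + 34*h - 12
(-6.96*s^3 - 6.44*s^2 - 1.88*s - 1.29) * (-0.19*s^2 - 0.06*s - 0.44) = 1.3224*s^5 + 1.6412*s^4 + 3.806*s^3 + 3.1915*s^2 + 0.9046*s + 0.5676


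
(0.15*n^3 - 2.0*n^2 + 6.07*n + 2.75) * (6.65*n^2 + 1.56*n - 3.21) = 0.9975*n^5 - 13.066*n^4 + 36.764*n^3 + 34.1767*n^2 - 15.1947*n - 8.8275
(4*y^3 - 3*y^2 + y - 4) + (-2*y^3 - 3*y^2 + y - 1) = 2*y^3 - 6*y^2 + 2*y - 5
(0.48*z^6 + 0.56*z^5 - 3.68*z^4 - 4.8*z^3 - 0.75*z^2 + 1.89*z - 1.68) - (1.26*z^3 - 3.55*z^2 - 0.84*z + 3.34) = 0.48*z^6 + 0.56*z^5 - 3.68*z^4 - 6.06*z^3 + 2.8*z^2 + 2.73*z - 5.02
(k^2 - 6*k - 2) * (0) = 0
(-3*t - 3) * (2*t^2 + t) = -6*t^3 - 9*t^2 - 3*t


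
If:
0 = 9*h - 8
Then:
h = 8/9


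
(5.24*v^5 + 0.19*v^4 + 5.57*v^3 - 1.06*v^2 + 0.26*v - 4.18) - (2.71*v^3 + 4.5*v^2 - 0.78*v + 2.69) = 5.24*v^5 + 0.19*v^4 + 2.86*v^3 - 5.56*v^2 + 1.04*v - 6.87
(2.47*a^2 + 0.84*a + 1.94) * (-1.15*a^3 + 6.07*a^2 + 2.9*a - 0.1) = -2.8405*a^5 + 14.0269*a^4 + 10.0308*a^3 + 13.9648*a^2 + 5.542*a - 0.194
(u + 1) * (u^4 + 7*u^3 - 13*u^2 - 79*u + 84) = u^5 + 8*u^4 - 6*u^3 - 92*u^2 + 5*u + 84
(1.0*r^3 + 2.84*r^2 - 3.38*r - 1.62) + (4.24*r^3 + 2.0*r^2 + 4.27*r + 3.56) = 5.24*r^3 + 4.84*r^2 + 0.89*r + 1.94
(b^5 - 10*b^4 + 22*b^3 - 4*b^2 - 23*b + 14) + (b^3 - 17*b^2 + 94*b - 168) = b^5 - 10*b^4 + 23*b^3 - 21*b^2 + 71*b - 154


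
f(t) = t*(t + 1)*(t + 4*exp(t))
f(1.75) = 119.20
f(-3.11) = -19.24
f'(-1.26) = 0.89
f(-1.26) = -0.04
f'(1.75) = 227.05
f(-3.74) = -37.35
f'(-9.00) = 225.03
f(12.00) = 101560861.85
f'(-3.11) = 23.04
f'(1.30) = 104.39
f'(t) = t*(t + 1)*(4*exp(t) + 1) + t*(t + 4*exp(t)) + (t + 1)*(t + 4*exp(t)) = 4*t^2*exp(t) + 3*t^2 + 12*t*exp(t) + 2*t + 4*exp(t)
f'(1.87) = 276.54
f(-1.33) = -0.12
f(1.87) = 149.32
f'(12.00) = 117834924.99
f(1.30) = 47.77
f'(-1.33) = 1.35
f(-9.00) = -647.96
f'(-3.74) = 34.84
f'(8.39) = 1700809.25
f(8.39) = 1388113.88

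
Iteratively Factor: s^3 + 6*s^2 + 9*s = (s + 3)*(s^2 + 3*s) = (s + 3)^2*(s)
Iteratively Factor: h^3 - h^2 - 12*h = (h)*(h^2 - h - 12) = h*(h - 4)*(h + 3)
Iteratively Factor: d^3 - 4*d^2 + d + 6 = (d + 1)*(d^2 - 5*d + 6) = (d - 2)*(d + 1)*(d - 3)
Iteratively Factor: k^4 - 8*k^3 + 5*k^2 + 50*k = (k)*(k^3 - 8*k^2 + 5*k + 50) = k*(k - 5)*(k^2 - 3*k - 10) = k*(k - 5)^2*(k + 2)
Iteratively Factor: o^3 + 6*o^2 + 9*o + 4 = (o + 1)*(o^2 + 5*o + 4) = (o + 1)*(o + 4)*(o + 1)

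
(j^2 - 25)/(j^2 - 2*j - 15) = (j + 5)/(j + 3)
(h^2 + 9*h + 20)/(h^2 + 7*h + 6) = (h^2 + 9*h + 20)/(h^2 + 7*h + 6)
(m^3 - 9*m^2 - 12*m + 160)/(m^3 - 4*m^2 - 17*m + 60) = (m - 8)/(m - 3)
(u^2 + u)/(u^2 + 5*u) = (u + 1)/(u + 5)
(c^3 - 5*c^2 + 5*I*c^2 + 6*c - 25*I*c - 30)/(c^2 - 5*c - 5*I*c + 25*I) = (c^2 + 5*I*c + 6)/(c - 5*I)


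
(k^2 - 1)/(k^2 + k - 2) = (k + 1)/(k + 2)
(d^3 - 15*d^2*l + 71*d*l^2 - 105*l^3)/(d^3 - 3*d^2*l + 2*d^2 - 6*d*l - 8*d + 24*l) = (d^2 - 12*d*l + 35*l^2)/(d^2 + 2*d - 8)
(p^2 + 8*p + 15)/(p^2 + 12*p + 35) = (p + 3)/(p + 7)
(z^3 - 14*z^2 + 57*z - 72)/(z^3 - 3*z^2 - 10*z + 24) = (z^3 - 14*z^2 + 57*z - 72)/(z^3 - 3*z^2 - 10*z + 24)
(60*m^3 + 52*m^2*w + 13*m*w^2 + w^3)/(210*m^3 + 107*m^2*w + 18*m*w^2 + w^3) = (2*m + w)/(7*m + w)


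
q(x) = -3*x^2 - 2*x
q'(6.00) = -38.00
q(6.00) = -120.00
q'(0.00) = -2.00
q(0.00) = 0.00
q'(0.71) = -6.26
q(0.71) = -2.93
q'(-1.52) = 7.12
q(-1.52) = -3.89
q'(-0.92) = 3.52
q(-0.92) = -0.70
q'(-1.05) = 4.30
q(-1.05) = -1.21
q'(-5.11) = 28.66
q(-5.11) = -68.12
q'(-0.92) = 3.52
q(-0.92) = -0.70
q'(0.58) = -5.48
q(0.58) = -2.17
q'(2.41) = -16.46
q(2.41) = -22.24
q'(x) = -6*x - 2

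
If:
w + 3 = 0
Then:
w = -3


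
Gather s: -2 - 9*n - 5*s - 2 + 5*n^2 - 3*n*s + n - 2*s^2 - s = 5*n^2 - 8*n - 2*s^2 + s*(-3*n - 6) - 4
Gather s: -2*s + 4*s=2*s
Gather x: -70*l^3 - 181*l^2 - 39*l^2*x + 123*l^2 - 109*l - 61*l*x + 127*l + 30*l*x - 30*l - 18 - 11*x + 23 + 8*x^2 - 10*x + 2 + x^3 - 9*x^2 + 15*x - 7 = -70*l^3 - 58*l^2 - 12*l + x^3 - x^2 + x*(-39*l^2 - 31*l - 6)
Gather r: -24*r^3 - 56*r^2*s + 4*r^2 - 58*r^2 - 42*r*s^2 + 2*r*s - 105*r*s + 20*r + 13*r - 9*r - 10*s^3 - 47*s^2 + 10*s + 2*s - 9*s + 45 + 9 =-24*r^3 + r^2*(-56*s - 54) + r*(-42*s^2 - 103*s + 24) - 10*s^3 - 47*s^2 + 3*s + 54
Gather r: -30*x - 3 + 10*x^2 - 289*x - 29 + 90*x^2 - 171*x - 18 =100*x^2 - 490*x - 50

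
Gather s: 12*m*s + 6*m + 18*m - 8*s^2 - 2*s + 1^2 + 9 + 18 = 24*m - 8*s^2 + s*(12*m - 2) + 28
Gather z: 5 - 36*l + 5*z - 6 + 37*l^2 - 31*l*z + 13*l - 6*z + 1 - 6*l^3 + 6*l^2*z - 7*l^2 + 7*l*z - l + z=-6*l^3 + 30*l^2 - 24*l + z*(6*l^2 - 24*l)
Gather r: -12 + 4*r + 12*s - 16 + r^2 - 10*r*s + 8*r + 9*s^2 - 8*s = r^2 + r*(12 - 10*s) + 9*s^2 + 4*s - 28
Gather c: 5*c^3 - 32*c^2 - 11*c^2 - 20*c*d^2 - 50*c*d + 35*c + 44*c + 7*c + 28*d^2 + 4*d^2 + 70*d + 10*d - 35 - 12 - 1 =5*c^3 - 43*c^2 + c*(-20*d^2 - 50*d + 86) + 32*d^2 + 80*d - 48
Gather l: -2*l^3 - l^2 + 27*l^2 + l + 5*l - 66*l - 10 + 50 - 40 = -2*l^3 + 26*l^2 - 60*l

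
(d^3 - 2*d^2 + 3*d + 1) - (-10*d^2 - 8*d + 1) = d^3 + 8*d^2 + 11*d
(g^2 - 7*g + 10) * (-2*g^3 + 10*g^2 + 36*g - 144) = -2*g^5 + 24*g^4 - 54*g^3 - 296*g^2 + 1368*g - 1440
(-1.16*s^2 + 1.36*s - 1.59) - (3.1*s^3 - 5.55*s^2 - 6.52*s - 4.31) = -3.1*s^3 + 4.39*s^2 + 7.88*s + 2.72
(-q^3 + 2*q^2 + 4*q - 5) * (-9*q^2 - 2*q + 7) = 9*q^5 - 16*q^4 - 47*q^3 + 51*q^2 + 38*q - 35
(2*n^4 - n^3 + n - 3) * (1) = 2*n^4 - n^3 + n - 3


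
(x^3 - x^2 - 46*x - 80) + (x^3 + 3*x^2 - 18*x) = 2*x^3 + 2*x^2 - 64*x - 80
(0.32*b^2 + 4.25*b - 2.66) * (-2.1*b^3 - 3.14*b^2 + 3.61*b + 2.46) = -0.672*b^5 - 9.9298*b^4 - 6.6038*b^3 + 24.4821*b^2 + 0.852399999999999*b - 6.5436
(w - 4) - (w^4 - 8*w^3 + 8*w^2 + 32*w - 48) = -w^4 + 8*w^3 - 8*w^2 - 31*w + 44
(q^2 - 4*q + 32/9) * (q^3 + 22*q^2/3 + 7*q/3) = q^5 + 10*q^4/3 - 211*q^3/9 + 452*q^2/27 + 224*q/27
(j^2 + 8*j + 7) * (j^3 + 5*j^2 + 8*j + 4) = j^5 + 13*j^4 + 55*j^3 + 103*j^2 + 88*j + 28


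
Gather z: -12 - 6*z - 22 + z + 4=-5*z - 30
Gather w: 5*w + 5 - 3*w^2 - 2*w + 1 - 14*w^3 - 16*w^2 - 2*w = -14*w^3 - 19*w^2 + w + 6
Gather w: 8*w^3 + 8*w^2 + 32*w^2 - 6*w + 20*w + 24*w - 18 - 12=8*w^3 + 40*w^2 + 38*w - 30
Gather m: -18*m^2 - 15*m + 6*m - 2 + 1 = -18*m^2 - 9*m - 1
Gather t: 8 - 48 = -40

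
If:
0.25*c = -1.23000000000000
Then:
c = -4.92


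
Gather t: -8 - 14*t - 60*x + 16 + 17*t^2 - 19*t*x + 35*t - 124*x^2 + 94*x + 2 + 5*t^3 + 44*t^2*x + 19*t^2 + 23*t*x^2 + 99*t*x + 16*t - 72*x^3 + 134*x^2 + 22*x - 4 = 5*t^3 + t^2*(44*x + 36) + t*(23*x^2 + 80*x + 37) - 72*x^3 + 10*x^2 + 56*x + 6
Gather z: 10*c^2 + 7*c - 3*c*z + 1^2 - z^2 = 10*c^2 - 3*c*z + 7*c - z^2 + 1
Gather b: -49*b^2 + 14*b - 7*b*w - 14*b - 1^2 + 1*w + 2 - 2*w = -49*b^2 - 7*b*w - w + 1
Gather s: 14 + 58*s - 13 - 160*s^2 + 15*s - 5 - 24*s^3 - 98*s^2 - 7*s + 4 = -24*s^3 - 258*s^2 + 66*s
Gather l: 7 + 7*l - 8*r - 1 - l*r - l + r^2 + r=l*(6 - r) + r^2 - 7*r + 6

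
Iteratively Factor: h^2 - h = (h - 1)*(h)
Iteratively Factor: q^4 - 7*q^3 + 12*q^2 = (q - 3)*(q^3 - 4*q^2) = q*(q - 3)*(q^2 - 4*q) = q*(q - 4)*(q - 3)*(q)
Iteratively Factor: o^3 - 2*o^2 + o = (o - 1)*(o^2 - o) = o*(o - 1)*(o - 1)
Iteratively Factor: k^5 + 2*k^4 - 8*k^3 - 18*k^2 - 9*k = (k + 1)*(k^4 + k^3 - 9*k^2 - 9*k) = (k + 1)*(k + 3)*(k^3 - 2*k^2 - 3*k) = k*(k + 1)*(k + 3)*(k^2 - 2*k - 3) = k*(k + 1)^2*(k + 3)*(k - 3)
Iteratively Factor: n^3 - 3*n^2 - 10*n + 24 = (n + 3)*(n^2 - 6*n + 8) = (n - 4)*(n + 3)*(n - 2)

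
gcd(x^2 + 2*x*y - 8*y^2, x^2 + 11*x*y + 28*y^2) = x + 4*y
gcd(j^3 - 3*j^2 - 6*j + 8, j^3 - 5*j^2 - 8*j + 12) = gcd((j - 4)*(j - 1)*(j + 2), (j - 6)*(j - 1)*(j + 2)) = j^2 + j - 2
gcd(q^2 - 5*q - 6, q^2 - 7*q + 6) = q - 6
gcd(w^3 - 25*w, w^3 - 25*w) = w^3 - 25*w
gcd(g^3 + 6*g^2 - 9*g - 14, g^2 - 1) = g + 1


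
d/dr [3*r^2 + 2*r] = 6*r + 2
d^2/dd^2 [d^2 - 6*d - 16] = 2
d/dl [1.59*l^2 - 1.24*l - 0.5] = 3.18*l - 1.24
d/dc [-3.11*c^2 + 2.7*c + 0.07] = 2.7 - 6.22*c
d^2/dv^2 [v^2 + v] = 2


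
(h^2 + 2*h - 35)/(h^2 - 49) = (h - 5)/(h - 7)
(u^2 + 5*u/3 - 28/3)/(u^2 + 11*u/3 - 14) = (u + 4)/(u + 6)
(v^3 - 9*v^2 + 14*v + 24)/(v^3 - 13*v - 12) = (v - 6)/(v + 3)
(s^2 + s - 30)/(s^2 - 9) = (s^2 + s - 30)/(s^2 - 9)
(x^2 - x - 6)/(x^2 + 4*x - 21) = (x + 2)/(x + 7)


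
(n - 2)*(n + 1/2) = n^2 - 3*n/2 - 1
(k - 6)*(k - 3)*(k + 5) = k^3 - 4*k^2 - 27*k + 90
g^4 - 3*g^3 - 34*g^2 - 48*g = g*(g - 8)*(g + 2)*(g + 3)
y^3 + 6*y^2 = y^2*(y + 6)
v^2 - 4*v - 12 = (v - 6)*(v + 2)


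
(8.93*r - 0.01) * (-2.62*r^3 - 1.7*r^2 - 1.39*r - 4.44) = -23.3966*r^4 - 15.1548*r^3 - 12.3957*r^2 - 39.6353*r + 0.0444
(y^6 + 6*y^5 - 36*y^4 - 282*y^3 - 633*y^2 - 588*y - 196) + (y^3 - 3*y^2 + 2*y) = y^6 + 6*y^5 - 36*y^4 - 281*y^3 - 636*y^2 - 586*y - 196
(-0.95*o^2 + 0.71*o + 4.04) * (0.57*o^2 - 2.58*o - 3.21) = -0.5415*o^4 + 2.8557*o^3 + 3.5205*o^2 - 12.7023*o - 12.9684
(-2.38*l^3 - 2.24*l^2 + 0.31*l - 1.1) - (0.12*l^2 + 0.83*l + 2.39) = -2.38*l^3 - 2.36*l^2 - 0.52*l - 3.49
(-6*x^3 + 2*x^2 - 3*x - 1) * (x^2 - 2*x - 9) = -6*x^5 + 14*x^4 + 47*x^3 - 13*x^2 + 29*x + 9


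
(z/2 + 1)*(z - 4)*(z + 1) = z^3/2 - z^2/2 - 5*z - 4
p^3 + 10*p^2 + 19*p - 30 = (p - 1)*(p + 5)*(p + 6)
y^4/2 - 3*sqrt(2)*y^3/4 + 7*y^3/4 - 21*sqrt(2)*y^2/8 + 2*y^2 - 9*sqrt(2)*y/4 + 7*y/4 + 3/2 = (y/2 + 1)*(y + 3/2)*(y - sqrt(2))*(y - sqrt(2)/2)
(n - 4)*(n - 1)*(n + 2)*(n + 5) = n^4 + 2*n^3 - 21*n^2 - 22*n + 40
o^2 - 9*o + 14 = (o - 7)*(o - 2)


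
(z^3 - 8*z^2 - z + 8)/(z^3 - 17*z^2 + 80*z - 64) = (z + 1)/(z - 8)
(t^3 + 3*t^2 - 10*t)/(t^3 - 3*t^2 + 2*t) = (t + 5)/(t - 1)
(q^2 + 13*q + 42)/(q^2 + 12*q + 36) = (q + 7)/(q + 6)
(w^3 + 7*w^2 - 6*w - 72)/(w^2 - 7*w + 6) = (w^3 + 7*w^2 - 6*w - 72)/(w^2 - 7*w + 6)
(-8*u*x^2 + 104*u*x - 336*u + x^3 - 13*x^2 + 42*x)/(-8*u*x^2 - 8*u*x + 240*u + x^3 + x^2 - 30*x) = (x^2 - 13*x + 42)/(x^2 + x - 30)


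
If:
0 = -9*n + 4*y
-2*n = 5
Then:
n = -5/2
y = -45/8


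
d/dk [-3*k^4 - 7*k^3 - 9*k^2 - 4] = 3*k*(-4*k^2 - 7*k - 6)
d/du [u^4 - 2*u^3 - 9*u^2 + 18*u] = 4*u^3 - 6*u^2 - 18*u + 18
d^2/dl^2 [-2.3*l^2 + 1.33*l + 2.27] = -4.60000000000000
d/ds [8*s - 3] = 8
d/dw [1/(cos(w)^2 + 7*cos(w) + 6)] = (2*cos(w) + 7)*sin(w)/(cos(w)^2 + 7*cos(w) + 6)^2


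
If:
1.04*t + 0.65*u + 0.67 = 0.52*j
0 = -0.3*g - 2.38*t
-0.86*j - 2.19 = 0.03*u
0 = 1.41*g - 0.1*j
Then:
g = -0.17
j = -2.44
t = 0.02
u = -3.02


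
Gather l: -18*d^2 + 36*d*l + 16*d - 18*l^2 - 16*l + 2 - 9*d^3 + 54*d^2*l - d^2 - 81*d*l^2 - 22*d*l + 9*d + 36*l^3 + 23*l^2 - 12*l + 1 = -9*d^3 - 19*d^2 + 25*d + 36*l^3 + l^2*(5 - 81*d) + l*(54*d^2 + 14*d - 28) + 3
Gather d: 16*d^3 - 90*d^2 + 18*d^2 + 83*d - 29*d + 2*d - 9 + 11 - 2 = 16*d^3 - 72*d^2 + 56*d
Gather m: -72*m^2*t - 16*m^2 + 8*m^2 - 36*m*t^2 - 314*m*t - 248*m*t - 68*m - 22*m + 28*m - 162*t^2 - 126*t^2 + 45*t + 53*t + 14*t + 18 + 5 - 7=m^2*(-72*t - 8) + m*(-36*t^2 - 562*t - 62) - 288*t^2 + 112*t + 16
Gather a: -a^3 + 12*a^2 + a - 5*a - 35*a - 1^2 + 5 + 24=-a^3 + 12*a^2 - 39*a + 28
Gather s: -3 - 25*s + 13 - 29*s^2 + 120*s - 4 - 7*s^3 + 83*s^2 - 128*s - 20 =-7*s^3 + 54*s^2 - 33*s - 14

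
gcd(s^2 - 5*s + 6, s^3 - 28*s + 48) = s - 2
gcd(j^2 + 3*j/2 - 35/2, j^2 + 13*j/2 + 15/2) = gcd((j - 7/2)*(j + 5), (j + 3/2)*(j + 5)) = j + 5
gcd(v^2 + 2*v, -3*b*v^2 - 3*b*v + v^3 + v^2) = v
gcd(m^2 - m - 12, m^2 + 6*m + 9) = m + 3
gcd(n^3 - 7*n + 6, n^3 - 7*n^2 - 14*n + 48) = n^2 + n - 6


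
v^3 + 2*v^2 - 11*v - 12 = (v - 3)*(v + 1)*(v + 4)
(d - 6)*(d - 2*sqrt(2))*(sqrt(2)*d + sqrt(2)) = sqrt(2)*d^3 - 5*sqrt(2)*d^2 - 4*d^2 - 6*sqrt(2)*d + 20*d + 24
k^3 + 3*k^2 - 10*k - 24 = (k - 3)*(k + 2)*(k + 4)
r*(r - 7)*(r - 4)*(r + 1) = r^4 - 10*r^3 + 17*r^2 + 28*r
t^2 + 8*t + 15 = (t + 3)*(t + 5)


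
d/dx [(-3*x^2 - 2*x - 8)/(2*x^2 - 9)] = 2*(2*x^2 + 43*x + 9)/(4*x^4 - 36*x^2 + 81)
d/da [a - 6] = 1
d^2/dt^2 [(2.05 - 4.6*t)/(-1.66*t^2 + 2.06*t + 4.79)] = ((25.758 - 45.816*t)*(-1.66*t^2 + 2.06*t + 4.79) - (3.32*t - 2.06)*(4.6*t - 2.05)*(6.64*t - 4.12))/(-1.66*t^2 + 2.06*t + 4.79)^3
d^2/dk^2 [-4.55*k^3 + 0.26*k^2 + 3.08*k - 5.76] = 0.52 - 27.3*k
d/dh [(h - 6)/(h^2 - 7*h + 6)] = -1/(h^2 - 2*h + 1)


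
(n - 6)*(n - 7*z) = n^2 - 7*n*z - 6*n + 42*z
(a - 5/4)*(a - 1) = a^2 - 9*a/4 + 5/4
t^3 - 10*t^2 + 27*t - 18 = (t - 6)*(t - 3)*(t - 1)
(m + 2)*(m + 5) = m^2 + 7*m + 10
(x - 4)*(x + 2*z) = x^2 + 2*x*z - 4*x - 8*z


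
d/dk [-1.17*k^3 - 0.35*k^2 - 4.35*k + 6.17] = -3.51*k^2 - 0.7*k - 4.35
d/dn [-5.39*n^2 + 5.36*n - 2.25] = 5.36 - 10.78*n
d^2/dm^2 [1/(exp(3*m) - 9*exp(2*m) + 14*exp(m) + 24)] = ((-9*exp(2*m) + 36*exp(m) - 14)*(exp(3*m) - 9*exp(2*m) + 14*exp(m) + 24) + 2*(3*exp(2*m) - 18*exp(m) + 14)^2*exp(m))*exp(m)/(exp(3*m) - 9*exp(2*m) + 14*exp(m) + 24)^3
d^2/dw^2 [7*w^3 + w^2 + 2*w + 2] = 42*w + 2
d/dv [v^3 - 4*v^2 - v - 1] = 3*v^2 - 8*v - 1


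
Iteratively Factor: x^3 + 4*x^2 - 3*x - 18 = (x + 3)*(x^2 + x - 6) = (x - 2)*(x + 3)*(x + 3)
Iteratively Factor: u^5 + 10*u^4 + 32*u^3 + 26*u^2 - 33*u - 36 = (u - 1)*(u^4 + 11*u^3 + 43*u^2 + 69*u + 36) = (u - 1)*(u + 1)*(u^3 + 10*u^2 + 33*u + 36) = (u - 1)*(u + 1)*(u + 3)*(u^2 + 7*u + 12) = (u - 1)*(u + 1)*(u + 3)*(u + 4)*(u + 3)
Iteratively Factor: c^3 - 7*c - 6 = (c + 1)*(c^2 - c - 6) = (c + 1)*(c + 2)*(c - 3)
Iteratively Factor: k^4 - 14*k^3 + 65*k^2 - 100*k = (k - 4)*(k^3 - 10*k^2 + 25*k) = (k - 5)*(k - 4)*(k^2 - 5*k) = (k - 5)^2*(k - 4)*(k)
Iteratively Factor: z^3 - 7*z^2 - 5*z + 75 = (z + 3)*(z^2 - 10*z + 25) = (z - 5)*(z + 3)*(z - 5)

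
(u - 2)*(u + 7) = u^2 + 5*u - 14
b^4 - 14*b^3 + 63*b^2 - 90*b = b*(b - 6)*(b - 5)*(b - 3)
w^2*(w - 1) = w^3 - w^2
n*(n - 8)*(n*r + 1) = n^3*r - 8*n^2*r + n^2 - 8*n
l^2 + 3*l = l*(l + 3)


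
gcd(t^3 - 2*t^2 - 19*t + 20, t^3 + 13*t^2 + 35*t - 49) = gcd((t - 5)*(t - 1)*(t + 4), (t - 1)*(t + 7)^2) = t - 1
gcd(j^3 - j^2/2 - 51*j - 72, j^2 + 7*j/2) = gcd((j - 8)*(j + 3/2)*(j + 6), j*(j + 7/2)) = 1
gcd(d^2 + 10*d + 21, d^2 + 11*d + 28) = d + 7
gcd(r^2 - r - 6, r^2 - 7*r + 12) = r - 3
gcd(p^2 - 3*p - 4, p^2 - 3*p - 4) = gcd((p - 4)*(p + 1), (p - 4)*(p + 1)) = p^2 - 3*p - 4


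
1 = 1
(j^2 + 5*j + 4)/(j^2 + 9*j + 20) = (j + 1)/(j + 5)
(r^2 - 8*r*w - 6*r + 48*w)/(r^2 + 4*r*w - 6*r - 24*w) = (r - 8*w)/(r + 4*w)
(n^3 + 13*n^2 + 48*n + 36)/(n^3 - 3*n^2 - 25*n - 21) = (n^2 + 12*n + 36)/(n^2 - 4*n - 21)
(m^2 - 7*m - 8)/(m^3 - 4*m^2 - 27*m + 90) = (m^2 - 7*m - 8)/(m^3 - 4*m^2 - 27*m + 90)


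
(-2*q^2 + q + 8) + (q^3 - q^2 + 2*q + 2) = q^3 - 3*q^2 + 3*q + 10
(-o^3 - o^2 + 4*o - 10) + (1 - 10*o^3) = -11*o^3 - o^2 + 4*o - 9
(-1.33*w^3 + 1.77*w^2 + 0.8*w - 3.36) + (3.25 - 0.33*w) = -1.33*w^3 + 1.77*w^2 + 0.47*w - 0.11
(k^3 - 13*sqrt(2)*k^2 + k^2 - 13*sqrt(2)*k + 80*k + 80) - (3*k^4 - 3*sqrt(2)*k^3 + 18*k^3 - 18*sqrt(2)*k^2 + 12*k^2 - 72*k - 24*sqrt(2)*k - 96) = -3*k^4 - 17*k^3 + 3*sqrt(2)*k^3 - 11*k^2 + 5*sqrt(2)*k^2 + 11*sqrt(2)*k + 152*k + 176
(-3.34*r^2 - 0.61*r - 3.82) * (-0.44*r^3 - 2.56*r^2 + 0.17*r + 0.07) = 1.4696*r^5 + 8.8188*r^4 + 2.6746*r^3 + 9.4417*r^2 - 0.6921*r - 0.2674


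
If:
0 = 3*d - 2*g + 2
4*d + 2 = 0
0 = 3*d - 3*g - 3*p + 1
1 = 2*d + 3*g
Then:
No Solution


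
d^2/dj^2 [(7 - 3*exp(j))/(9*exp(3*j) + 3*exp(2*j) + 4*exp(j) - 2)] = (-972*exp(6*j) + 4860*exp(5*j) + 2484*exp(4*j) + 90*exp(3*j) + 1278*exp(2*j) + 256*exp(j) + 44)*exp(j)/(729*exp(9*j) + 729*exp(8*j) + 1215*exp(7*j) + 189*exp(6*j) + 216*exp(5*j) - 342*exp(4*j) + 28*exp(3*j) - 60*exp(2*j) + 48*exp(j) - 8)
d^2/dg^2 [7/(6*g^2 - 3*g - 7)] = 42*(12*g^2 - 6*g - 3*(4*g - 1)^2 - 14)/(-6*g^2 + 3*g + 7)^3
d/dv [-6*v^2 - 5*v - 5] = -12*v - 5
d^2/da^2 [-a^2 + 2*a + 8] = -2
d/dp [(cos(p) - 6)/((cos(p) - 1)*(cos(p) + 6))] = (cos(p)^2 - 12*cos(p) - 24)*sin(p)/((cos(p) - 1)^2*(cos(p) + 6)^2)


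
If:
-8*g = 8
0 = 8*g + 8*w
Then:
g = -1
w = 1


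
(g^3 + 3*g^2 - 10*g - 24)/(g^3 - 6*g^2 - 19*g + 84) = (g + 2)/(g - 7)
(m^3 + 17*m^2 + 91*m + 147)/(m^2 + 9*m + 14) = (m^2 + 10*m + 21)/(m + 2)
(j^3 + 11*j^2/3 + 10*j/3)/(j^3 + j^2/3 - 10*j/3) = (3*j + 5)/(3*j - 5)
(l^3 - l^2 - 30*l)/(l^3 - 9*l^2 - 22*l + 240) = l/(l - 8)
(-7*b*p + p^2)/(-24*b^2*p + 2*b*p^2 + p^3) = (-7*b + p)/(-24*b^2 + 2*b*p + p^2)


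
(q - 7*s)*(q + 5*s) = q^2 - 2*q*s - 35*s^2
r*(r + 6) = r^2 + 6*r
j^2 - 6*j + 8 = (j - 4)*(j - 2)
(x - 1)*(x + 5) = x^2 + 4*x - 5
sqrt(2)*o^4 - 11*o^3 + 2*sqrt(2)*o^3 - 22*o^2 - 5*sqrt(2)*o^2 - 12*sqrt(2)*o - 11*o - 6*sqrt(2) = (o + 1)^2*(o - 6*sqrt(2))*(sqrt(2)*o + 1)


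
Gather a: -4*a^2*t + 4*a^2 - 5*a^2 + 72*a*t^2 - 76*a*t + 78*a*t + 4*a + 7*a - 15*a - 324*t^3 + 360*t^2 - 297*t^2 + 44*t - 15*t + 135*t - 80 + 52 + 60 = a^2*(-4*t - 1) + a*(72*t^2 + 2*t - 4) - 324*t^3 + 63*t^2 + 164*t + 32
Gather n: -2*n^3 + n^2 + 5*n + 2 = -2*n^3 + n^2 + 5*n + 2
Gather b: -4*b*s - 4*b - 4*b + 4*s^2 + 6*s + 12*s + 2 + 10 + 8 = b*(-4*s - 8) + 4*s^2 + 18*s + 20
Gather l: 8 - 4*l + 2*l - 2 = 6 - 2*l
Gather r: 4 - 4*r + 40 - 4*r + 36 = 80 - 8*r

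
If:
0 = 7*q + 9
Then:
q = -9/7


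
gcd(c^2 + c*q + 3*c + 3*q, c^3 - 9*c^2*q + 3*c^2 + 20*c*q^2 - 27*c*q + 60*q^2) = c + 3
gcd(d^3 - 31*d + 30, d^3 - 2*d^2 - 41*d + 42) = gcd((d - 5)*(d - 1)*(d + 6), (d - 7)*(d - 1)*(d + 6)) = d^2 + 5*d - 6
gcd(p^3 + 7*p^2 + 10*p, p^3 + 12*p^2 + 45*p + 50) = p^2 + 7*p + 10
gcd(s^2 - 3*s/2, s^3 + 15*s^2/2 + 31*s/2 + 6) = 1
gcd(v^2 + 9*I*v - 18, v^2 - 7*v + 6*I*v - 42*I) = v + 6*I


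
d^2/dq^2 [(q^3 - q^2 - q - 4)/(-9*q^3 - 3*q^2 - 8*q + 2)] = 2*(108*q^6 + 459*q^5 + 1701*q^4 + 833*q^3 + 1146*q^2 + 510*q + 300)/(729*q^9 + 729*q^8 + 2187*q^7 + 837*q^6 + 1620*q^5 - 342*q^4 + 332*q^3 - 348*q^2 + 96*q - 8)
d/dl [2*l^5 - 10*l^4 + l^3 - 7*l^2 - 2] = l*(10*l^3 - 40*l^2 + 3*l - 14)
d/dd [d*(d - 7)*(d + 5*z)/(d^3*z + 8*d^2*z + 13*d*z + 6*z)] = (-5*d^3*z + 15*d^3 + 75*d^2*z + 11*d^2 + 270*d*z - 84*d - 210*z)/(z*(d^5 + 15*d^4 + 75*d^3 + 145*d^2 + 120*d + 36))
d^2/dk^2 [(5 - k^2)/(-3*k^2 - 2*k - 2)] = 2*(-6*k^3 - 153*k^2 - 90*k + 14)/(27*k^6 + 54*k^5 + 90*k^4 + 80*k^3 + 60*k^2 + 24*k + 8)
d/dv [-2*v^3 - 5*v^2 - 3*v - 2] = -6*v^2 - 10*v - 3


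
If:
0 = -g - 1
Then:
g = -1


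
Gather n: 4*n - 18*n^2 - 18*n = -18*n^2 - 14*n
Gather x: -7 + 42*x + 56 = 42*x + 49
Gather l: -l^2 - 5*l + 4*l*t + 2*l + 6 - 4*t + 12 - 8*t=-l^2 + l*(4*t - 3) - 12*t + 18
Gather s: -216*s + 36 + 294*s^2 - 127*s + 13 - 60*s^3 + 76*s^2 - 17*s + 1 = -60*s^3 + 370*s^2 - 360*s + 50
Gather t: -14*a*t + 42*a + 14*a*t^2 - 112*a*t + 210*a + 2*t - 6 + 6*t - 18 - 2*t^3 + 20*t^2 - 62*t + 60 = 252*a - 2*t^3 + t^2*(14*a + 20) + t*(-126*a - 54) + 36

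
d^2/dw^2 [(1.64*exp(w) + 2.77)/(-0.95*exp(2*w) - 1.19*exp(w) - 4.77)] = (-1.4801*exp(4*w) - 8.14568*exp(3*w) + 35.195505*exp(2*w) + 55.595555*exp(w) - 21.591405)*exp(w)/(0.857375*exp(6*w) + 3.221925*exp(5*w) + 16.95066*exp(4*w) + 34.040069*exp(3*w) + 85.110156*exp(2*w) + 81.227853*exp(w) + 108.531333)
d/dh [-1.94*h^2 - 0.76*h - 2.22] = -3.88*h - 0.76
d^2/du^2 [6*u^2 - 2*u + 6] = 12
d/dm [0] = 0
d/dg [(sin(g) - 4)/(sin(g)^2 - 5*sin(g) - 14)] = (8*sin(g) + cos(g)^2 - 35)*cos(g)/((sin(g) - 7)^2*(sin(g) + 2)^2)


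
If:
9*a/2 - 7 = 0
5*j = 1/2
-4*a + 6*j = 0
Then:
No Solution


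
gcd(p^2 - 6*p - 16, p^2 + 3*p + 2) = p + 2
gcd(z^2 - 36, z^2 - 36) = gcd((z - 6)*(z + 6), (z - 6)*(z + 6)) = z^2 - 36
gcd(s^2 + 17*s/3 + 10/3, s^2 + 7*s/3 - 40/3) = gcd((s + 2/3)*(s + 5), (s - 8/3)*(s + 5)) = s + 5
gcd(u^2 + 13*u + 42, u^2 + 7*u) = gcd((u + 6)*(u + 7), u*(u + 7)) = u + 7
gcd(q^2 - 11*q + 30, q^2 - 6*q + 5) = q - 5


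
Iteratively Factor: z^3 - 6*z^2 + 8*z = (z - 2)*(z^2 - 4*z) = z*(z - 2)*(z - 4)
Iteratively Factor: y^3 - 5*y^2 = (y)*(y^2 - 5*y) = y*(y - 5)*(y)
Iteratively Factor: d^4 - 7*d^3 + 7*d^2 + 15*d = (d - 3)*(d^3 - 4*d^2 - 5*d) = (d - 5)*(d - 3)*(d^2 + d) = d*(d - 5)*(d - 3)*(d + 1)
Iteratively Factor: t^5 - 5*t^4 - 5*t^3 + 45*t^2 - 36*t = (t + 3)*(t^4 - 8*t^3 + 19*t^2 - 12*t) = t*(t + 3)*(t^3 - 8*t^2 + 19*t - 12) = t*(t - 1)*(t + 3)*(t^2 - 7*t + 12) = t*(t - 4)*(t - 1)*(t + 3)*(t - 3)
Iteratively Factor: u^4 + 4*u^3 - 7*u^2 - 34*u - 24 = (u + 2)*(u^3 + 2*u^2 - 11*u - 12) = (u + 1)*(u + 2)*(u^2 + u - 12) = (u - 3)*(u + 1)*(u + 2)*(u + 4)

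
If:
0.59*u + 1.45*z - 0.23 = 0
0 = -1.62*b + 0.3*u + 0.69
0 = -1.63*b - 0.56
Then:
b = -0.34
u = -4.16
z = 1.85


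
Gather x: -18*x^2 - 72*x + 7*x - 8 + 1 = -18*x^2 - 65*x - 7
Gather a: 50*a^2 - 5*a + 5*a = 50*a^2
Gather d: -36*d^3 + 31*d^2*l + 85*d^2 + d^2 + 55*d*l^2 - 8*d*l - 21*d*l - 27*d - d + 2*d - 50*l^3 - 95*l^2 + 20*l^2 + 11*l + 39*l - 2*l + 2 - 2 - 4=-36*d^3 + d^2*(31*l + 86) + d*(55*l^2 - 29*l - 26) - 50*l^3 - 75*l^2 + 48*l - 4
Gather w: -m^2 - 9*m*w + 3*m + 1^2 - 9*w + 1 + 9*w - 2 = -m^2 - 9*m*w + 3*m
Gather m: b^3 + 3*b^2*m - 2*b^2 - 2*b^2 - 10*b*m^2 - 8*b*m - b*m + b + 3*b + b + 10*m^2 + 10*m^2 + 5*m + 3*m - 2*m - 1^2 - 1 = b^3 - 4*b^2 + 5*b + m^2*(20 - 10*b) + m*(3*b^2 - 9*b + 6) - 2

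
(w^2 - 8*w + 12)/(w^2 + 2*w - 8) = (w - 6)/(w + 4)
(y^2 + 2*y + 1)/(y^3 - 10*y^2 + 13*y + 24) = (y + 1)/(y^2 - 11*y + 24)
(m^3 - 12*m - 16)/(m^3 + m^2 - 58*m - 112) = (m^2 - 2*m - 8)/(m^2 - m - 56)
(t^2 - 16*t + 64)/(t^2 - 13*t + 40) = (t - 8)/(t - 5)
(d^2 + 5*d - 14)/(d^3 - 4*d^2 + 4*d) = (d + 7)/(d*(d - 2))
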